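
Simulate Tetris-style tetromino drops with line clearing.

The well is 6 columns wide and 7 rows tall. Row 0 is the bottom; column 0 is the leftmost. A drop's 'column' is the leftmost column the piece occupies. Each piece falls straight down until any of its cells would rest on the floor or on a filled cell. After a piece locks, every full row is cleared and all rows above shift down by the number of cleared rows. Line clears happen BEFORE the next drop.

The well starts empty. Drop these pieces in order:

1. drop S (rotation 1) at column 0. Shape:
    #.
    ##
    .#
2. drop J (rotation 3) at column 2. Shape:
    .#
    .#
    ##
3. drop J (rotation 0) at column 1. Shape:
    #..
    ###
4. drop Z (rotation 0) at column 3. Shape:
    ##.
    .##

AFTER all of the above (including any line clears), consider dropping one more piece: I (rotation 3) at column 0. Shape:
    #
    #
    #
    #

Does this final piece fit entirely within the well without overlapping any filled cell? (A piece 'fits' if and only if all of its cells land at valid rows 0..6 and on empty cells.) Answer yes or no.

Drop 1: S rot1 at col 0 lands with bottom-row=0; cleared 0 line(s) (total 0); column heights now [3 2 0 0 0 0], max=3
Drop 2: J rot3 at col 2 lands with bottom-row=0; cleared 0 line(s) (total 0); column heights now [3 2 1 3 0 0], max=3
Drop 3: J rot0 at col 1 lands with bottom-row=3; cleared 0 line(s) (total 0); column heights now [3 5 4 4 0 0], max=5
Drop 4: Z rot0 at col 3 lands with bottom-row=3; cleared 0 line(s) (total 0); column heights now [3 5 4 5 5 4], max=5
Test piece I rot3 at col 0 (width 1): heights before test = [3 5 4 5 5 4]; fits = True

Answer: yes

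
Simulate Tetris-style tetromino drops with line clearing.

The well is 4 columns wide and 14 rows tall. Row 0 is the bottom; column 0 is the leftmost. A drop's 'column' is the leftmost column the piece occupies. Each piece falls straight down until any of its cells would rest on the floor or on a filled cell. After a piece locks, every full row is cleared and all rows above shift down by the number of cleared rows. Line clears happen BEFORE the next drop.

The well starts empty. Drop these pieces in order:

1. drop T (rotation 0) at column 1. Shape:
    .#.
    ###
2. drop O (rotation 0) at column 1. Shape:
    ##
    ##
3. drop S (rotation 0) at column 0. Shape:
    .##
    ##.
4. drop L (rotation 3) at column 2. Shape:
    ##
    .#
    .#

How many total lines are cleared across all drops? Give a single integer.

Drop 1: T rot0 at col 1 lands with bottom-row=0; cleared 0 line(s) (total 0); column heights now [0 1 2 1], max=2
Drop 2: O rot0 at col 1 lands with bottom-row=2; cleared 0 line(s) (total 0); column heights now [0 4 4 1], max=4
Drop 3: S rot0 at col 0 lands with bottom-row=4; cleared 0 line(s) (total 0); column heights now [5 6 6 1], max=6
Drop 4: L rot3 at col 2 lands with bottom-row=4; cleared 0 line(s) (total 0); column heights now [5 6 7 7], max=7

Answer: 0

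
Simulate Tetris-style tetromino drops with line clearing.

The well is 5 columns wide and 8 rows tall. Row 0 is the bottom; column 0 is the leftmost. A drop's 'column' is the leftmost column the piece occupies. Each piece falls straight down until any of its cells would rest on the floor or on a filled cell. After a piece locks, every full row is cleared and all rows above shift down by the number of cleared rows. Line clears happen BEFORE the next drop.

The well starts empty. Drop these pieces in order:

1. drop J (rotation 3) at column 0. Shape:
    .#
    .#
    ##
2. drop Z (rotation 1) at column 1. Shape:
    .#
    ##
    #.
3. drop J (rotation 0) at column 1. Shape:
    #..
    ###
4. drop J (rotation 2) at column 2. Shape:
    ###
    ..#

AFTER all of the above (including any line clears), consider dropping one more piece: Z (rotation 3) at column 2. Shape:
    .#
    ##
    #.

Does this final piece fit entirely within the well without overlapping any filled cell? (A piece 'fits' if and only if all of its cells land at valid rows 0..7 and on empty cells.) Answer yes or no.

Answer: no

Derivation:
Drop 1: J rot3 at col 0 lands with bottom-row=0; cleared 0 line(s) (total 0); column heights now [1 3 0 0 0], max=3
Drop 2: Z rot1 at col 1 lands with bottom-row=3; cleared 0 line(s) (total 0); column heights now [1 5 6 0 0], max=6
Drop 3: J rot0 at col 1 lands with bottom-row=6; cleared 0 line(s) (total 0); column heights now [1 8 7 7 0], max=8
Drop 4: J rot2 at col 2 lands with bottom-row=6; cleared 0 line(s) (total 0); column heights now [1 8 8 8 8], max=8
Test piece Z rot3 at col 2 (width 2): heights before test = [1 8 8 8 8]; fits = False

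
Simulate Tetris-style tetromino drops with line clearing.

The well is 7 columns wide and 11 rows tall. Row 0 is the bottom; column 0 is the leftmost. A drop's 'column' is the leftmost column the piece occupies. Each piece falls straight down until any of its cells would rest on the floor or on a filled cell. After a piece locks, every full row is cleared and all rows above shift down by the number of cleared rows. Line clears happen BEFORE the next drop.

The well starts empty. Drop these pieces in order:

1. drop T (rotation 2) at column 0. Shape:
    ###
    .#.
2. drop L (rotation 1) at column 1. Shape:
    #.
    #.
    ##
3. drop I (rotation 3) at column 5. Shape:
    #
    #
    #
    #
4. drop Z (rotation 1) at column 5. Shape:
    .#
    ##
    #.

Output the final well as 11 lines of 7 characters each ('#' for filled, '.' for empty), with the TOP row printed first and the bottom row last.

Answer: .......
.......
.......
.......
......#
.....##
.#...#.
.#...#.
.##..#.
###..#.
.#...#.

Derivation:
Drop 1: T rot2 at col 0 lands with bottom-row=0; cleared 0 line(s) (total 0); column heights now [2 2 2 0 0 0 0], max=2
Drop 2: L rot1 at col 1 lands with bottom-row=2; cleared 0 line(s) (total 0); column heights now [2 5 3 0 0 0 0], max=5
Drop 3: I rot3 at col 5 lands with bottom-row=0; cleared 0 line(s) (total 0); column heights now [2 5 3 0 0 4 0], max=5
Drop 4: Z rot1 at col 5 lands with bottom-row=4; cleared 0 line(s) (total 0); column heights now [2 5 3 0 0 6 7], max=7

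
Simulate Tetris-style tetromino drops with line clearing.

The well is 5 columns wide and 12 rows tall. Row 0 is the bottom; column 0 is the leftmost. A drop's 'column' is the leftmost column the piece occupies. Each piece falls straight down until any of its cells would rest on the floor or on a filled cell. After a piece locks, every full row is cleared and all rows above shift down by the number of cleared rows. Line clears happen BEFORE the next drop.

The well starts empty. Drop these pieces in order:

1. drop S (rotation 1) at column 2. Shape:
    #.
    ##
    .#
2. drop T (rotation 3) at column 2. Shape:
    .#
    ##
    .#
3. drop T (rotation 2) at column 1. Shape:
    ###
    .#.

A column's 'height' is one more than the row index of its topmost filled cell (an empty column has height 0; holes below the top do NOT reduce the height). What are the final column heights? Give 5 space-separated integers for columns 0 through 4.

Answer: 0 6 6 6 0

Derivation:
Drop 1: S rot1 at col 2 lands with bottom-row=0; cleared 0 line(s) (total 0); column heights now [0 0 3 2 0], max=3
Drop 2: T rot3 at col 2 lands with bottom-row=2; cleared 0 line(s) (total 0); column heights now [0 0 4 5 0], max=5
Drop 3: T rot2 at col 1 lands with bottom-row=4; cleared 0 line(s) (total 0); column heights now [0 6 6 6 0], max=6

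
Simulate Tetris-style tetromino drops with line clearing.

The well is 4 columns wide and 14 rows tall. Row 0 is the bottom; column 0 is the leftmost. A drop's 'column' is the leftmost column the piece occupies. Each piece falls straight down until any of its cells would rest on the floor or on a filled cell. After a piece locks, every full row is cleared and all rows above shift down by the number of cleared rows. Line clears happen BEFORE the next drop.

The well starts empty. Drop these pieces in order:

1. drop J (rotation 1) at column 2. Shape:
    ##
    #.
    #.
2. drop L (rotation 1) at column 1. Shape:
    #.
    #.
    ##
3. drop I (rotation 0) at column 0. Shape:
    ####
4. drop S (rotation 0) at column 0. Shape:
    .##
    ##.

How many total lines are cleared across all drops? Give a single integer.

Drop 1: J rot1 at col 2 lands with bottom-row=0; cleared 0 line(s) (total 0); column heights now [0 0 3 3], max=3
Drop 2: L rot1 at col 1 lands with bottom-row=3; cleared 0 line(s) (total 0); column heights now [0 6 4 3], max=6
Drop 3: I rot0 at col 0 lands with bottom-row=6; cleared 1 line(s) (total 1); column heights now [0 6 4 3], max=6
Drop 4: S rot0 at col 0 lands with bottom-row=6; cleared 0 line(s) (total 1); column heights now [7 8 8 3], max=8

Answer: 1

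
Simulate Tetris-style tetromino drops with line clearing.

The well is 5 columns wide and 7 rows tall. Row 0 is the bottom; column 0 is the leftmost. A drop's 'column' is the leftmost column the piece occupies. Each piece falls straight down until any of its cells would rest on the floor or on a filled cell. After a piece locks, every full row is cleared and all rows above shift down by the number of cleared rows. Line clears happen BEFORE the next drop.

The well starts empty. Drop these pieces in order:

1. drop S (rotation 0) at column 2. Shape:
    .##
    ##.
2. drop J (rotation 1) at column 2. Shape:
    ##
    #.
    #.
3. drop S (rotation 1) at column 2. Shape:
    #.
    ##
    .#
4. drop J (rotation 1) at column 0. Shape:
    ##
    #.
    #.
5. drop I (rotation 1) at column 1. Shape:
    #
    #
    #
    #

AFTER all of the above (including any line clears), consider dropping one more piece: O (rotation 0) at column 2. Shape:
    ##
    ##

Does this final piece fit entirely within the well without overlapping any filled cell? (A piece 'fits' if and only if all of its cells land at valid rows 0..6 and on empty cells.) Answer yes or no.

Drop 1: S rot0 at col 2 lands with bottom-row=0; cleared 0 line(s) (total 0); column heights now [0 0 1 2 2], max=2
Drop 2: J rot1 at col 2 lands with bottom-row=1; cleared 0 line(s) (total 0); column heights now [0 0 4 4 2], max=4
Drop 3: S rot1 at col 2 lands with bottom-row=4; cleared 0 line(s) (total 0); column heights now [0 0 7 6 2], max=7
Drop 4: J rot1 at col 0 lands with bottom-row=0; cleared 0 line(s) (total 0); column heights now [3 3 7 6 2], max=7
Drop 5: I rot1 at col 1 lands with bottom-row=3; cleared 0 line(s) (total 0); column heights now [3 7 7 6 2], max=7
Test piece O rot0 at col 2 (width 2): heights before test = [3 7 7 6 2]; fits = False

Answer: no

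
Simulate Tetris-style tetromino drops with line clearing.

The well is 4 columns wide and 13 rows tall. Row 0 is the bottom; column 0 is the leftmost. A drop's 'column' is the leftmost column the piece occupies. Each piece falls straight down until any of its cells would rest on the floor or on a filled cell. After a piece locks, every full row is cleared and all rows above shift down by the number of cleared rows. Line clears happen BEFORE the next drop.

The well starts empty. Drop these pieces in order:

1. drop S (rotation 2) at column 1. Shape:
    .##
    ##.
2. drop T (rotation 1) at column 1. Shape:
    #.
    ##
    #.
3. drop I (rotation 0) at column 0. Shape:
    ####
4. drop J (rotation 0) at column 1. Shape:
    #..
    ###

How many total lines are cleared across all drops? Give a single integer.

Drop 1: S rot2 at col 1 lands with bottom-row=0; cleared 0 line(s) (total 0); column heights now [0 1 2 2], max=2
Drop 2: T rot1 at col 1 lands with bottom-row=1; cleared 0 line(s) (total 0); column heights now [0 4 3 2], max=4
Drop 3: I rot0 at col 0 lands with bottom-row=4; cleared 1 line(s) (total 1); column heights now [0 4 3 2], max=4
Drop 4: J rot0 at col 1 lands with bottom-row=4; cleared 0 line(s) (total 1); column heights now [0 6 5 5], max=6

Answer: 1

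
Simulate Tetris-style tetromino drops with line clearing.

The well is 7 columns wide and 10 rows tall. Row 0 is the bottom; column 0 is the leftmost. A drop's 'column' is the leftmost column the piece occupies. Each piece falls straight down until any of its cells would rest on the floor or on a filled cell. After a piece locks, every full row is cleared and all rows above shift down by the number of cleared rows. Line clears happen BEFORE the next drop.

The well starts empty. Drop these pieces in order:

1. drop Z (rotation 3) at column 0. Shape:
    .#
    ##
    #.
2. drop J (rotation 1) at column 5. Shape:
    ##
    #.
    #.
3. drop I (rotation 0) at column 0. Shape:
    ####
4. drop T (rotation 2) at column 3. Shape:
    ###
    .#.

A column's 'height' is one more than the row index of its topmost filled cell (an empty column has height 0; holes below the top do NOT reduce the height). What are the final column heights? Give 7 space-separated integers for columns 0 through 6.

Drop 1: Z rot3 at col 0 lands with bottom-row=0; cleared 0 line(s) (total 0); column heights now [2 3 0 0 0 0 0], max=3
Drop 2: J rot1 at col 5 lands with bottom-row=0; cleared 0 line(s) (total 0); column heights now [2 3 0 0 0 3 3], max=3
Drop 3: I rot0 at col 0 lands with bottom-row=3; cleared 0 line(s) (total 0); column heights now [4 4 4 4 0 3 3], max=4
Drop 4: T rot2 at col 3 lands with bottom-row=3; cleared 0 line(s) (total 0); column heights now [4 4 4 5 5 5 3], max=5

Answer: 4 4 4 5 5 5 3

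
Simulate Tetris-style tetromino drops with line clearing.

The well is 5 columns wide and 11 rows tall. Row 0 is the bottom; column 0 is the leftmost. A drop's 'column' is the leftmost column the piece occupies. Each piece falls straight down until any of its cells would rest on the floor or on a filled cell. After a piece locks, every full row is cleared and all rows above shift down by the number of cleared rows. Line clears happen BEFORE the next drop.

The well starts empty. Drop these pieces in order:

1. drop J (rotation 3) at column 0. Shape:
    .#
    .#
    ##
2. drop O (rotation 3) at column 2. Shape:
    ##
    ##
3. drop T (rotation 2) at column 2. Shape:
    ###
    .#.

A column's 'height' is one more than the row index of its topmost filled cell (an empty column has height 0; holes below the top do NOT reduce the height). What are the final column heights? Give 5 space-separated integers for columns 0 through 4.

Drop 1: J rot3 at col 0 lands with bottom-row=0; cleared 0 line(s) (total 0); column heights now [1 3 0 0 0], max=3
Drop 2: O rot3 at col 2 lands with bottom-row=0; cleared 0 line(s) (total 0); column heights now [1 3 2 2 0], max=3
Drop 3: T rot2 at col 2 lands with bottom-row=2; cleared 0 line(s) (total 0); column heights now [1 3 4 4 4], max=4

Answer: 1 3 4 4 4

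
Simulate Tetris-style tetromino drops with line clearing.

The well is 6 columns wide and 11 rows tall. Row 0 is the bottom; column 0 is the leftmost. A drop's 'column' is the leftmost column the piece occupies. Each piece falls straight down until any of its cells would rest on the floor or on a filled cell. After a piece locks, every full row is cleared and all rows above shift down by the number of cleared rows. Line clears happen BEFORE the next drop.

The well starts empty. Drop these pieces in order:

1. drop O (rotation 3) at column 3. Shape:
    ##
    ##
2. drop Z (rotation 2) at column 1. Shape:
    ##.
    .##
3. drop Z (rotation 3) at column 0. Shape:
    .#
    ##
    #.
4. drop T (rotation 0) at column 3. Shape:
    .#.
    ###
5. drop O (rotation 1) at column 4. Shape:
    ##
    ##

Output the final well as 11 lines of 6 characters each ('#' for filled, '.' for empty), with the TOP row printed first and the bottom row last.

Answer: ......
......
......
......
......
....##
.#..##
##..#.
..##..
...##.
...##.

Derivation:
Drop 1: O rot3 at col 3 lands with bottom-row=0; cleared 0 line(s) (total 0); column heights now [0 0 0 2 2 0], max=2
Drop 2: Z rot2 at col 1 lands with bottom-row=2; cleared 0 line(s) (total 0); column heights now [0 4 4 3 2 0], max=4
Drop 3: Z rot3 at col 0 lands with bottom-row=3; cleared 0 line(s) (total 0); column heights now [5 6 4 3 2 0], max=6
Drop 4: T rot0 at col 3 lands with bottom-row=3; cleared 1 line(s) (total 1); column heights now [4 5 3 3 4 0], max=5
Drop 5: O rot1 at col 4 lands with bottom-row=4; cleared 0 line(s) (total 1); column heights now [4 5 3 3 6 6], max=6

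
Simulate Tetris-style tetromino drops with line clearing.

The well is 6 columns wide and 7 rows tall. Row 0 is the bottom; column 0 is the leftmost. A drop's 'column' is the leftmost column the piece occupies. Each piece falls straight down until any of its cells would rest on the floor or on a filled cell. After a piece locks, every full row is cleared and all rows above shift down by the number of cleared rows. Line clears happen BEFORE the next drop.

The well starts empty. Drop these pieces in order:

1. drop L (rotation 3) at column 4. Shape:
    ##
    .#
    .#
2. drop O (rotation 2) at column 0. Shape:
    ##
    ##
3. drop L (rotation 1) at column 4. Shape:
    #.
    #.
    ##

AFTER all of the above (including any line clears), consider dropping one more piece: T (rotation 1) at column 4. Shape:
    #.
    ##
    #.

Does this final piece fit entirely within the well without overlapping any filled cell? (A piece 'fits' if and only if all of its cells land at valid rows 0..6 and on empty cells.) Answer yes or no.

Drop 1: L rot3 at col 4 lands with bottom-row=0; cleared 0 line(s) (total 0); column heights now [0 0 0 0 3 3], max=3
Drop 2: O rot2 at col 0 lands with bottom-row=0; cleared 0 line(s) (total 0); column heights now [2 2 0 0 3 3], max=3
Drop 3: L rot1 at col 4 lands with bottom-row=3; cleared 0 line(s) (total 0); column heights now [2 2 0 0 6 4], max=6
Test piece T rot1 at col 4 (width 2): heights before test = [2 2 0 0 6 4]; fits = False

Answer: no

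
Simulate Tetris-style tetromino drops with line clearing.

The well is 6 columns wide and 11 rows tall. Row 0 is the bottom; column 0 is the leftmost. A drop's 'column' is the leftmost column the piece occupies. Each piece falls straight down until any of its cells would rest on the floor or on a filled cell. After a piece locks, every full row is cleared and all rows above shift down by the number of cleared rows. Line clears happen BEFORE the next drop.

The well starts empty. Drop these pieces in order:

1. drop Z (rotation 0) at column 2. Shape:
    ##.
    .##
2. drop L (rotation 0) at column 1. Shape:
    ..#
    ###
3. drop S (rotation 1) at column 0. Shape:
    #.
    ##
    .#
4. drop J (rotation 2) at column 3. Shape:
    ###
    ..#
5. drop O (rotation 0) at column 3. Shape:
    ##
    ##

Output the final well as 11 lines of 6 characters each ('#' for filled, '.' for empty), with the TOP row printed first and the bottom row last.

Drop 1: Z rot0 at col 2 lands with bottom-row=0; cleared 0 line(s) (total 0); column heights now [0 0 2 2 1 0], max=2
Drop 2: L rot0 at col 1 lands with bottom-row=2; cleared 0 line(s) (total 0); column heights now [0 3 3 4 1 0], max=4
Drop 3: S rot1 at col 0 lands with bottom-row=3; cleared 0 line(s) (total 0); column heights now [6 5 3 4 1 0], max=6
Drop 4: J rot2 at col 3 lands with bottom-row=3; cleared 0 line(s) (total 0); column heights now [6 5 3 5 5 5], max=6
Drop 5: O rot0 at col 3 lands with bottom-row=5; cleared 0 line(s) (total 0); column heights now [6 5 3 7 7 5], max=7

Answer: ......
......
......
......
...##.
#..##.
##.###
.#.#.#
.###..
..##..
...##.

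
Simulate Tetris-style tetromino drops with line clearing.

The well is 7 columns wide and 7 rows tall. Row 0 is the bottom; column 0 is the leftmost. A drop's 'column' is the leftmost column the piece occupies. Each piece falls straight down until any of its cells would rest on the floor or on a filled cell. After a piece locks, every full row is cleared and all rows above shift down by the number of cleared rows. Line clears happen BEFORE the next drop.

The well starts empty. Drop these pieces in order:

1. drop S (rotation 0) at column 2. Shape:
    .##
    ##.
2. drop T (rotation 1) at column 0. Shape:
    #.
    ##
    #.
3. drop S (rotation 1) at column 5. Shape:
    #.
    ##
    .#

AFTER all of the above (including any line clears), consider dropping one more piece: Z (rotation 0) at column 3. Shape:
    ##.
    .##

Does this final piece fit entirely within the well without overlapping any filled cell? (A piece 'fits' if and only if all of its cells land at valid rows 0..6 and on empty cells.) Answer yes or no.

Answer: yes

Derivation:
Drop 1: S rot0 at col 2 lands with bottom-row=0; cleared 0 line(s) (total 0); column heights now [0 0 1 2 2 0 0], max=2
Drop 2: T rot1 at col 0 lands with bottom-row=0; cleared 0 line(s) (total 0); column heights now [3 2 1 2 2 0 0], max=3
Drop 3: S rot1 at col 5 lands with bottom-row=0; cleared 0 line(s) (total 0); column heights now [3 2 1 2 2 3 2], max=3
Test piece Z rot0 at col 3 (width 3): heights before test = [3 2 1 2 2 3 2]; fits = True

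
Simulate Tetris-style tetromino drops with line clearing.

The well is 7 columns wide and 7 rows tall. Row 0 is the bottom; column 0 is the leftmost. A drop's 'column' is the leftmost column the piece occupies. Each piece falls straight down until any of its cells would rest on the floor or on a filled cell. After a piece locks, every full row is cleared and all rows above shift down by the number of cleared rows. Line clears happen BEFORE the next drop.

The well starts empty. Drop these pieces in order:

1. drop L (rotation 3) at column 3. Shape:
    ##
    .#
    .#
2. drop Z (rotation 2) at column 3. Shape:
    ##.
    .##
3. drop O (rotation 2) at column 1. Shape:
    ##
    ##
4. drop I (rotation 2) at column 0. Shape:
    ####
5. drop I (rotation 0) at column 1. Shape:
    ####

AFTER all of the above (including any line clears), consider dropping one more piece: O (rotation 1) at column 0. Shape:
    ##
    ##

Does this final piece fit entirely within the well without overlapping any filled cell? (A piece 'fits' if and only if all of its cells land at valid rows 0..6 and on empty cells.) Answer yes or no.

Answer: no

Derivation:
Drop 1: L rot3 at col 3 lands with bottom-row=0; cleared 0 line(s) (total 0); column heights now [0 0 0 3 3 0 0], max=3
Drop 2: Z rot2 at col 3 lands with bottom-row=3; cleared 0 line(s) (total 0); column heights now [0 0 0 5 5 4 0], max=5
Drop 3: O rot2 at col 1 lands with bottom-row=0; cleared 0 line(s) (total 0); column heights now [0 2 2 5 5 4 0], max=5
Drop 4: I rot2 at col 0 lands with bottom-row=5; cleared 0 line(s) (total 0); column heights now [6 6 6 6 5 4 0], max=6
Drop 5: I rot0 at col 1 lands with bottom-row=6; cleared 0 line(s) (total 0); column heights now [6 7 7 7 7 4 0], max=7
Test piece O rot1 at col 0 (width 2): heights before test = [6 7 7 7 7 4 0]; fits = False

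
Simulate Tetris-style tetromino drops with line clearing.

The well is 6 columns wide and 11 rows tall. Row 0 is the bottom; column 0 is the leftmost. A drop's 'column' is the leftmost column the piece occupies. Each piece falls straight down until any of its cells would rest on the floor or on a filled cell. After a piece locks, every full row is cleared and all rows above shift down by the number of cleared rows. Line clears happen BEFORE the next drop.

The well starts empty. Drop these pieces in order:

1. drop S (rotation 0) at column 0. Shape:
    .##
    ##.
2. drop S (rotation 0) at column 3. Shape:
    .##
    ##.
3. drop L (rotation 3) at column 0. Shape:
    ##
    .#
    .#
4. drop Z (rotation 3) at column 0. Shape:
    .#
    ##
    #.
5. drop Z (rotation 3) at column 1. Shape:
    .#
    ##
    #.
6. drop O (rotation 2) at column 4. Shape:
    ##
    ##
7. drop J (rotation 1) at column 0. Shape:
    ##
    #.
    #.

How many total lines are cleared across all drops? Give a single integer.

Answer: 0

Derivation:
Drop 1: S rot0 at col 0 lands with bottom-row=0; cleared 0 line(s) (total 0); column heights now [1 2 2 0 0 0], max=2
Drop 2: S rot0 at col 3 lands with bottom-row=0; cleared 0 line(s) (total 0); column heights now [1 2 2 1 2 2], max=2
Drop 3: L rot3 at col 0 lands with bottom-row=2; cleared 0 line(s) (total 0); column heights now [5 5 2 1 2 2], max=5
Drop 4: Z rot3 at col 0 lands with bottom-row=5; cleared 0 line(s) (total 0); column heights now [7 8 2 1 2 2], max=8
Drop 5: Z rot3 at col 1 lands with bottom-row=8; cleared 0 line(s) (total 0); column heights now [7 10 11 1 2 2], max=11
Drop 6: O rot2 at col 4 lands with bottom-row=2; cleared 0 line(s) (total 0); column heights now [7 10 11 1 4 4], max=11
Drop 7: J rot1 at col 0 lands with bottom-row=8; cleared 0 line(s) (total 0); column heights now [11 11 11 1 4 4], max=11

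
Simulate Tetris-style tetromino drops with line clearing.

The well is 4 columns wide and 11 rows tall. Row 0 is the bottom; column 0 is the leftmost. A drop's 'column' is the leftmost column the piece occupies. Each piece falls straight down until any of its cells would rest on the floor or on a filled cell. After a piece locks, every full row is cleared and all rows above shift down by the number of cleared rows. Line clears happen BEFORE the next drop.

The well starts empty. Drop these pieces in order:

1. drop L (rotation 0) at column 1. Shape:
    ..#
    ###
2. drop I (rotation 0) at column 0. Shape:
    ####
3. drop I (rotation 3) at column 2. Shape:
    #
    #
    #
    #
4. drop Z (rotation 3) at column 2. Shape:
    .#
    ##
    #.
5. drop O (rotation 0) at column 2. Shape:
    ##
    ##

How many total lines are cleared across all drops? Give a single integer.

Answer: 1

Derivation:
Drop 1: L rot0 at col 1 lands with bottom-row=0; cleared 0 line(s) (total 0); column heights now [0 1 1 2], max=2
Drop 2: I rot0 at col 0 lands with bottom-row=2; cleared 1 line(s) (total 1); column heights now [0 1 1 2], max=2
Drop 3: I rot3 at col 2 lands with bottom-row=1; cleared 0 line(s) (total 1); column heights now [0 1 5 2], max=5
Drop 4: Z rot3 at col 2 lands with bottom-row=5; cleared 0 line(s) (total 1); column heights now [0 1 7 8], max=8
Drop 5: O rot0 at col 2 lands with bottom-row=8; cleared 0 line(s) (total 1); column heights now [0 1 10 10], max=10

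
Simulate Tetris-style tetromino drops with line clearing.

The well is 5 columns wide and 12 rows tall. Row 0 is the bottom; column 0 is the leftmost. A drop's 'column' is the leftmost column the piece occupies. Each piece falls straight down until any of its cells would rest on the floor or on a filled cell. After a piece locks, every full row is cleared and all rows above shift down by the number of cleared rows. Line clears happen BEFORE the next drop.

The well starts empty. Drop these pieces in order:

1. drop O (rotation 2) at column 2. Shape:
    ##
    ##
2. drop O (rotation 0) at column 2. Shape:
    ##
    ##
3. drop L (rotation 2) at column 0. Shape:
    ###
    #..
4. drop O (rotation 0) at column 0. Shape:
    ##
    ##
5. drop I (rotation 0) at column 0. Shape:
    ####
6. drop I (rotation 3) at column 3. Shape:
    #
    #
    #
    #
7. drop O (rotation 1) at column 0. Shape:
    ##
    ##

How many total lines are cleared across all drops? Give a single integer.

Drop 1: O rot2 at col 2 lands with bottom-row=0; cleared 0 line(s) (total 0); column heights now [0 0 2 2 0], max=2
Drop 2: O rot0 at col 2 lands with bottom-row=2; cleared 0 line(s) (total 0); column heights now [0 0 4 4 0], max=4
Drop 3: L rot2 at col 0 lands with bottom-row=3; cleared 0 line(s) (total 0); column heights now [5 5 5 4 0], max=5
Drop 4: O rot0 at col 0 lands with bottom-row=5; cleared 0 line(s) (total 0); column heights now [7 7 5 4 0], max=7
Drop 5: I rot0 at col 0 lands with bottom-row=7; cleared 0 line(s) (total 0); column heights now [8 8 8 8 0], max=8
Drop 6: I rot3 at col 3 lands with bottom-row=8; cleared 0 line(s) (total 0); column heights now [8 8 8 12 0], max=12
Drop 7: O rot1 at col 0 lands with bottom-row=8; cleared 0 line(s) (total 0); column heights now [10 10 8 12 0], max=12

Answer: 0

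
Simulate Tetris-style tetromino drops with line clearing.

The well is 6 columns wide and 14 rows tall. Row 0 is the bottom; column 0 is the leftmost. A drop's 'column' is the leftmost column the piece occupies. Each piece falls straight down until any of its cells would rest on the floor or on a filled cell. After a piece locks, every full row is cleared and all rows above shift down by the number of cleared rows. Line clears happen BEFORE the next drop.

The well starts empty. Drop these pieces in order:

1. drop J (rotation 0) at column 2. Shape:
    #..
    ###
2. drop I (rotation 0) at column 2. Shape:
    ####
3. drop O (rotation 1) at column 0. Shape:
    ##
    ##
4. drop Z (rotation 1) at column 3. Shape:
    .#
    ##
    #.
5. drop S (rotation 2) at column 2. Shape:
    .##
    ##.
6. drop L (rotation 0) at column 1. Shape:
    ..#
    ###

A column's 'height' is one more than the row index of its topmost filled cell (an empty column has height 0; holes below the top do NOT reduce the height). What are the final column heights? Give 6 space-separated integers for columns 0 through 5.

Answer: 2 8 8 9 7 3

Derivation:
Drop 1: J rot0 at col 2 lands with bottom-row=0; cleared 0 line(s) (total 0); column heights now [0 0 2 1 1 0], max=2
Drop 2: I rot0 at col 2 lands with bottom-row=2; cleared 0 line(s) (total 0); column heights now [0 0 3 3 3 3], max=3
Drop 3: O rot1 at col 0 lands with bottom-row=0; cleared 0 line(s) (total 0); column heights now [2 2 3 3 3 3], max=3
Drop 4: Z rot1 at col 3 lands with bottom-row=3; cleared 0 line(s) (total 0); column heights now [2 2 3 5 6 3], max=6
Drop 5: S rot2 at col 2 lands with bottom-row=5; cleared 0 line(s) (total 0); column heights now [2 2 6 7 7 3], max=7
Drop 6: L rot0 at col 1 lands with bottom-row=7; cleared 0 line(s) (total 0); column heights now [2 8 8 9 7 3], max=9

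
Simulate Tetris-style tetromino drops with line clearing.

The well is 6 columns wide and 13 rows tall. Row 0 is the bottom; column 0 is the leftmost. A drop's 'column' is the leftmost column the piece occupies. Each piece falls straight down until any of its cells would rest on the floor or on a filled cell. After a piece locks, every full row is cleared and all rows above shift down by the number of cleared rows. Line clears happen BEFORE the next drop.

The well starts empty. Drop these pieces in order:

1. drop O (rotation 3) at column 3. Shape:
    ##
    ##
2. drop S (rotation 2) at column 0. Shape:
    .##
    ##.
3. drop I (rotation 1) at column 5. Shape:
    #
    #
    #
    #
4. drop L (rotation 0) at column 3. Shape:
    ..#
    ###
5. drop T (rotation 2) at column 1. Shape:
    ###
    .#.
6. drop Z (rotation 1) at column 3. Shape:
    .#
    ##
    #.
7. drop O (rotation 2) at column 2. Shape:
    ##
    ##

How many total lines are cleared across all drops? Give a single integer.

Answer: 0

Derivation:
Drop 1: O rot3 at col 3 lands with bottom-row=0; cleared 0 line(s) (total 0); column heights now [0 0 0 2 2 0], max=2
Drop 2: S rot2 at col 0 lands with bottom-row=0; cleared 0 line(s) (total 0); column heights now [1 2 2 2 2 0], max=2
Drop 3: I rot1 at col 5 lands with bottom-row=0; cleared 0 line(s) (total 0); column heights now [1 2 2 2 2 4], max=4
Drop 4: L rot0 at col 3 lands with bottom-row=4; cleared 0 line(s) (total 0); column heights now [1 2 2 5 5 6], max=6
Drop 5: T rot2 at col 1 lands with bottom-row=4; cleared 0 line(s) (total 0); column heights now [1 6 6 6 5 6], max=6
Drop 6: Z rot1 at col 3 lands with bottom-row=6; cleared 0 line(s) (total 0); column heights now [1 6 6 8 9 6], max=9
Drop 7: O rot2 at col 2 lands with bottom-row=8; cleared 0 line(s) (total 0); column heights now [1 6 10 10 9 6], max=10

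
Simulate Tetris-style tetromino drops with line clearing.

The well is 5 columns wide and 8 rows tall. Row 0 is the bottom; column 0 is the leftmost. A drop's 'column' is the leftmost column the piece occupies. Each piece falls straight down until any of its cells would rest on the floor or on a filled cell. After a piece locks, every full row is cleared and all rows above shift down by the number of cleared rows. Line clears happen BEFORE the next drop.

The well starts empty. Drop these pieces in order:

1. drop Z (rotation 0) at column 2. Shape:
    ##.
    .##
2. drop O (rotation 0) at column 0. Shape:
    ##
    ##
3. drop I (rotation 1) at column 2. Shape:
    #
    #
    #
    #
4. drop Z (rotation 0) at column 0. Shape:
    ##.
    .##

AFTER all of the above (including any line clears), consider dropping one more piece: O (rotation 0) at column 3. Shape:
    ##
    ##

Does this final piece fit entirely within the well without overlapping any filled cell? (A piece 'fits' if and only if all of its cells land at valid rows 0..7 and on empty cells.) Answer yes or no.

Drop 1: Z rot0 at col 2 lands with bottom-row=0; cleared 0 line(s) (total 0); column heights now [0 0 2 2 1], max=2
Drop 2: O rot0 at col 0 lands with bottom-row=0; cleared 0 line(s) (total 0); column heights now [2 2 2 2 1], max=2
Drop 3: I rot1 at col 2 lands with bottom-row=2; cleared 0 line(s) (total 0); column heights now [2 2 6 2 1], max=6
Drop 4: Z rot0 at col 0 lands with bottom-row=6; cleared 0 line(s) (total 0); column heights now [8 8 7 2 1], max=8
Test piece O rot0 at col 3 (width 2): heights before test = [8 8 7 2 1]; fits = True

Answer: yes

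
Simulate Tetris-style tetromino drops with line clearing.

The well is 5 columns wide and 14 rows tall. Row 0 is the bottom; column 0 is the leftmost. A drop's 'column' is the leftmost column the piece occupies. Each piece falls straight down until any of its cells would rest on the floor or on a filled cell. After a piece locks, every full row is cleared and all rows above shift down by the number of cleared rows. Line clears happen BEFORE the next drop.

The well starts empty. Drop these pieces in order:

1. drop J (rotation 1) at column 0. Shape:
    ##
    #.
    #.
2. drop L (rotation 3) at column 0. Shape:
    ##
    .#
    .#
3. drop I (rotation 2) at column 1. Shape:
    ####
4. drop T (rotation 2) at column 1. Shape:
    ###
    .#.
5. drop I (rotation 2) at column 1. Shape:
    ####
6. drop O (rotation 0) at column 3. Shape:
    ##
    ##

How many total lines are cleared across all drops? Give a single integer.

Drop 1: J rot1 at col 0 lands with bottom-row=0; cleared 0 line(s) (total 0); column heights now [3 3 0 0 0], max=3
Drop 2: L rot3 at col 0 lands with bottom-row=3; cleared 0 line(s) (total 0); column heights now [6 6 0 0 0], max=6
Drop 3: I rot2 at col 1 lands with bottom-row=6; cleared 0 line(s) (total 0); column heights now [6 7 7 7 7], max=7
Drop 4: T rot2 at col 1 lands with bottom-row=7; cleared 0 line(s) (total 0); column heights now [6 9 9 9 7], max=9
Drop 5: I rot2 at col 1 lands with bottom-row=9; cleared 0 line(s) (total 0); column heights now [6 10 10 10 10], max=10
Drop 6: O rot0 at col 3 lands with bottom-row=10; cleared 0 line(s) (total 0); column heights now [6 10 10 12 12], max=12

Answer: 0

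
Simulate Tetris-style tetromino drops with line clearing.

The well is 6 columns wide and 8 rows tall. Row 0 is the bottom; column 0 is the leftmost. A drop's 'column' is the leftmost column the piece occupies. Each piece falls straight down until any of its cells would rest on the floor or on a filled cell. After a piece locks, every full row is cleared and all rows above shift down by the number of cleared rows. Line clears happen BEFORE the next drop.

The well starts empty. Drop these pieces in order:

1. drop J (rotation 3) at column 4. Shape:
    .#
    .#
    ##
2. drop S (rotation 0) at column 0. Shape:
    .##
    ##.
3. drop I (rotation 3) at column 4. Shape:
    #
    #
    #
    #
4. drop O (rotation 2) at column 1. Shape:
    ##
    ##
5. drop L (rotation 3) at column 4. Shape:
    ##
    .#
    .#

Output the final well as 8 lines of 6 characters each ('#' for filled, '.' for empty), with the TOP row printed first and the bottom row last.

Answer: ......
......
....##
....##
.##.##
.##.##
.##.##
##..##

Derivation:
Drop 1: J rot3 at col 4 lands with bottom-row=0; cleared 0 line(s) (total 0); column heights now [0 0 0 0 1 3], max=3
Drop 2: S rot0 at col 0 lands with bottom-row=0; cleared 0 line(s) (total 0); column heights now [1 2 2 0 1 3], max=3
Drop 3: I rot3 at col 4 lands with bottom-row=1; cleared 0 line(s) (total 0); column heights now [1 2 2 0 5 3], max=5
Drop 4: O rot2 at col 1 lands with bottom-row=2; cleared 0 line(s) (total 0); column heights now [1 4 4 0 5 3], max=5
Drop 5: L rot3 at col 4 lands with bottom-row=3; cleared 0 line(s) (total 0); column heights now [1 4 4 0 6 6], max=6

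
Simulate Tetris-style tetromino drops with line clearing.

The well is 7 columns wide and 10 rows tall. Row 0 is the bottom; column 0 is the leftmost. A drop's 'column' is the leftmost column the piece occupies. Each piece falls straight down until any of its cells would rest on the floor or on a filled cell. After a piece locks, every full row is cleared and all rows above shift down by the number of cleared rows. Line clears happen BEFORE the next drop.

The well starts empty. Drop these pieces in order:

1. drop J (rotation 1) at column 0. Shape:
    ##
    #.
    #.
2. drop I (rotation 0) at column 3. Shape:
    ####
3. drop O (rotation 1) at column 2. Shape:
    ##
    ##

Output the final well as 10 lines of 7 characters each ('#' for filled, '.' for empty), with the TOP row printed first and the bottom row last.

Drop 1: J rot1 at col 0 lands with bottom-row=0; cleared 0 line(s) (total 0); column heights now [3 3 0 0 0 0 0], max=3
Drop 2: I rot0 at col 3 lands with bottom-row=0; cleared 0 line(s) (total 0); column heights now [3 3 0 1 1 1 1], max=3
Drop 3: O rot1 at col 2 lands with bottom-row=1; cleared 0 line(s) (total 0); column heights now [3 3 3 3 1 1 1], max=3

Answer: .......
.......
.......
.......
.......
.......
.......
####...
#.##...
#..####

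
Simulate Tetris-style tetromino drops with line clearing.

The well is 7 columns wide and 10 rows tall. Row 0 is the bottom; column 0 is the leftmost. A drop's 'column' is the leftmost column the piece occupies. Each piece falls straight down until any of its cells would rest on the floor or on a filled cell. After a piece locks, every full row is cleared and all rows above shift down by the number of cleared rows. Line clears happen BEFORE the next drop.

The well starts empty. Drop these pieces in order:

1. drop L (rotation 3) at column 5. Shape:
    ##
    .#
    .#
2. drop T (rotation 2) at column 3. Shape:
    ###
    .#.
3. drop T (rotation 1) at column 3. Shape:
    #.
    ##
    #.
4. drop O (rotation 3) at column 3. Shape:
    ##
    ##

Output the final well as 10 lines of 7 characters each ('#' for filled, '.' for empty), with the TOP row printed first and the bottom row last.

Drop 1: L rot3 at col 5 lands with bottom-row=0; cleared 0 line(s) (total 0); column heights now [0 0 0 0 0 3 3], max=3
Drop 2: T rot2 at col 3 lands with bottom-row=2; cleared 0 line(s) (total 0); column heights now [0 0 0 4 4 4 3], max=4
Drop 3: T rot1 at col 3 lands with bottom-row=4; cleared 0 line(s) (total 0); column heights now [0 0 0 7 6 4 3], max=7
Drop 4: O rot3 at col 3 lands with bottom-row=7; cleared 0 line(s) (total 0); column heights now [0 0 0 9 9 4 3], max=9

Answer: .......
...##..
...##..
...#...
...##..
...#...
...###.
....###
......#
......#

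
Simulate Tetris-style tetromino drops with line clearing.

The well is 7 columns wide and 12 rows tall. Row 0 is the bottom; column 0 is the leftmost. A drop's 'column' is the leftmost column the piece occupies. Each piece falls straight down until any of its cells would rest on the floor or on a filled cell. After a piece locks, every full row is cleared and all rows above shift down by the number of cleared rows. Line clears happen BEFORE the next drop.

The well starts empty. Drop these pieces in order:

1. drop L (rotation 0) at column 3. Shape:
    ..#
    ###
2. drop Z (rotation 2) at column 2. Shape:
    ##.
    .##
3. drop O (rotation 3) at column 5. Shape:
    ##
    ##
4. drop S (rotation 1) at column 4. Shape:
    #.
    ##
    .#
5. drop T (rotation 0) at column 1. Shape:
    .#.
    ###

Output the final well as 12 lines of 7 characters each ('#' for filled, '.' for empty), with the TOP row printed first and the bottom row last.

Drop 1: L rot0 at col 3 lands with bottom-row=0; cleared 0 line(s) (total 0); column heights now [0 0 0 1 1 2 0], max=2
Drop 2: Z rot2 at col 2 lands with bottom-row=1; cleared 0 line(s) (total 0); column heights now [0 0 3 3 2 2 0], max=3
Drop 3: O rot3 at col 5 lands with bottom-row=2; cleared 0 line(s) (total 0); column heights now [0 0 3 3 2 4 4], max=4
Drop 4: S rot1 at col 4 lands with bottom-row=4; cleared 0 line(s) (total 0); column heights now [0 0 3 3 7 6 4], max=7
Drop 5: T rot0 at col 1 lands with bottom-row=3; cleared 0 line(s) (total 0); column heights now [0 4 5 4 7 6 4], max=7

Answer: .......
.......
.......
.......
.......
....#..
....##.
..#..#.
.###.##
..##.##
...###.
...###.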